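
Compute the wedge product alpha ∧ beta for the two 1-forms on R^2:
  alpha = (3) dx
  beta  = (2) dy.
alpha ∧ beta = (6) dx ∧ dy

Distribute the wedge, using dx_i ∧ dx_j = -dx_j ∧ dx_i and dx_i ∧ dx_i = 0. For each pair (i, j) with i < j, the coefficient of dx_i ∧ dx_j in alpha ∧ beta is (alpha_i * beta_j - alpha_j * beta_i). Collecting: alpha ∧ beta = (6) dx ∧ dy.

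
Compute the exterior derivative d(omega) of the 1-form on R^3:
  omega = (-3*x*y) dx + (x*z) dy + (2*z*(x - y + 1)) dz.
d(omega) = (3*x + z) dx ∧ dy + (2*z) dx ∧ dz + (-x - 2*z) dy ∧ dz

For a 1-form omega = sum_i f_i dx_i, the exterior derivative is
  d(omega) = sum_{i < j} (∂f_j/∂x_i - ∂f_i/∂x_j) dx_i ∧ dx_j.
  coefficient of dx ∧ dy: ∂f_2/∂x - ∂f_1/∂y = ∂(x*z)/∂x - ∂(-3*x*y)/∂y = 3*x + z
  coefficient of dx ∧ dz: ∂f_3/∂x - ∂f_1/∂z = ∂(2*z*(x - y + 1))/∂x - ∂(-3*x*y)/∂z = 2*z
  coefficient of dy ∧ dz: ∂f_3/∂y - ∂f_2/∂z = ∂(2*z*(x - y + 1))/∂y - ∂(x*z)/∂z = -x - 2*z
Assembling: d(omega) = (3*x + z) dx ∧ dy + (2*z) dx ∧ dz + (-x - 2*z) dy ∧ dz.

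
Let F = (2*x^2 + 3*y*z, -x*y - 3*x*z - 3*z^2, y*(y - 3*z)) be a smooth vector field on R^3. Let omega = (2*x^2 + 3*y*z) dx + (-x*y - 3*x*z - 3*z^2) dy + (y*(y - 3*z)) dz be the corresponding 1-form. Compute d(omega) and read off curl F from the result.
d(omega) = (3*x + 2*y + 3*z) dy ∧ dz + (3*y) dz ∧ dx + (-y - 6*z) dx ∧ dy; curl F = (3*x + 2*y + 3*z, 3*y, -y - 6*z)

d omega = sum_{i<j} (∂f_j/∂x_i - ∂f_i/∂x_j) dx_i ∧ dx_j. Under the identification (dy ∧ dz, dz ∧ dx, dx ∧ dy) ↔ (e_x, e_y, e_z), the coefficients are exactly the components of curl F. Compute:
  ∂R/∂y - ∂Q/∂z = (2*y - 3*z) - (-3*x - 6*z) = 3*x + 2*y + 3*z
  ∂P/∂z - ∂R/∂x = (3*y) - (0) = 3*y
  ∂Q/∂x - ∂P/∂y = (-y - 3*z) - (3*z) = -y - 6*z.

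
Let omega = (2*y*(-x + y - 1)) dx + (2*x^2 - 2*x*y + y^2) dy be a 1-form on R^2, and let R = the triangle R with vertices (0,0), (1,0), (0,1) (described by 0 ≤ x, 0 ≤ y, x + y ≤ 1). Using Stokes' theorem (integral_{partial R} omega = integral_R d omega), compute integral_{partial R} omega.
integral_(partial R) omega = 1

Stokes: integral_partial_R omega = integral_R d omega with d omega = (∂Q/∂x - ∂P/∂y) dx ∧ dy.
  ∂Q/∂x = 4*x - 2*y
  ∂P/∂y = -2*x + 4*y - 2
  integrand = ∂Q/∂x - ∂P/∂y = 6*x - 6*y + 2.
Integrating over R: integral_0^1 integral_0^{1-x} (6*x - 6*y + 2) dy dx = 1.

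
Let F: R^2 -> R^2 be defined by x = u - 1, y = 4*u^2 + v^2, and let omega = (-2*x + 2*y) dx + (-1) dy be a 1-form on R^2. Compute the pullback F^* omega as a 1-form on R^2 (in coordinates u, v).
F^* omega = (8*u^2 - 10*u + 2*v^2 + 2) du + (-2*v) dv

Using F^*(f dg) = (f ∘ F) d(g ∘ F), substitute each coordinate x_i by F_i(u, v) in f_i, and replace dx_i by d F_i = (∂F_i/∂u) du + (∂F_i/∂v) dv.
  For the x component: f_1(F) = 8*u^2 - 2*u + 2*v^2 + 2; d F_1 = (1) du + (0) dv
  For the y component: f_2(F) = -1; d F_2 = (8*u) du + (2*v) dv
Combining and collecting du, dv coefficients:
  coeff of du: 8*u^2 - 10*u + 2*v^2 + 2
  coeff of dv: -2*v
F^* omega = (8*u^2 - 10*u + 2*v^2 + 2) du + (-2*v) dv.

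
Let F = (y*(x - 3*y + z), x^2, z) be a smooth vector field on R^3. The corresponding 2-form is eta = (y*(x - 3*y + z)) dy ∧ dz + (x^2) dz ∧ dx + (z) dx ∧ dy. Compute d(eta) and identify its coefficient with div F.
d(eta) = (y + 1) dx ∧ dy ∧ dz; div F = y + 1

For a 2-form in R^3 of the form above, applying d gives a 3-form with coefficient ∂P/∂x + ∂Q/∂y + ∂R/∂z:
  ∂P/∂x = y
  ∂Q/∂y = 0
  ∂R/∂z = 1
Sum = y + 1, which is exactly div F.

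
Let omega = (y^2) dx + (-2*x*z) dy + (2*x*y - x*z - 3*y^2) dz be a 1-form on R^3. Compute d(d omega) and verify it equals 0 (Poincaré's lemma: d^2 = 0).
d(d omega) = 0

Step 1: d omega = sum_{i<j} (∂f_j/∂x_i - ∂f_i/∂x_j) dx_i ∧ dx_j:
  coeff of dx ∧ dy: -2*y - 2*z
  coeff of dx ∧ dz: 2*y - z
  coeff of dy ∧ dz: 4*x - 6*y
Step 2: Apply d again to each 2-form coefficient. The only possible 3-form in R^3 is dx ∧ dy ∧ dz, with coefficient
  ∂(coeff of dy∧dz)/∂x - ∂(coeff of dx∧dz)/∂y + ∂(coeff of dx∧dy)/∂z
  = ∂/∂x (4*x - 6*y) - ∂/∂y (2*y - z) + ∂/∂z (-2*y - 2*z).
Each of these terms simplifies to sums of mixed partials that cancel in pairs. The result is 0 (by equality of mixed partials for smooth functions — Schwarz / Clairaut).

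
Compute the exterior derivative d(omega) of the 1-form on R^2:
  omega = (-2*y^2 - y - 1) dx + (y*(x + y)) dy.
d(omega) = (5*y + 1) dx ∧ dy

For a 1-form omega = sum_i f_i dx_i, the exterior derivative is
  d(omega) = sum_{i < j} (∂f_j/∂x_i - ∂f_i/∂x_j) dx_i ∧ dx_j.
  coefficient of dx ∧ dy: ∂f_2/∂x - ∂f_1/∂y = ∂(y*(x + y))/∂x - ∂(-2*y^2 - y - 1)/∂y = 5*y + 1
Assembling: d(omega) = (5*y + 1) dx ∧ dy.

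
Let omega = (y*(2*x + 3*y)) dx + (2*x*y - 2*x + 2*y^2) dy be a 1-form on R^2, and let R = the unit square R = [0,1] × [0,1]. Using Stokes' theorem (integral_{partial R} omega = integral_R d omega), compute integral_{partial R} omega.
integral_(partial R) omega = -5

Stokes: integral_partial_R omega = integral_R d omega with d omega = (∂Q/∂x - ∂P/∂y) dx ∧ dy.
  ∂Q/∂x = 2*y - 2
  ∂P/∂y = 2*x + 6*y
  integrand = ∂Q/∂x - ∂P/∂y = -2*x - 4*y - 2.
Integrating over R: integral_0^1 integral_0^1 (-2*x - 4*y - 2) dx dy = -5.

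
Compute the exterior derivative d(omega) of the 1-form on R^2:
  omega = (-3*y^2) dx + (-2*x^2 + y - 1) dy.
d(omega) = (-4*x + 6*y) dx ∧ dy

For a 1-form omega = sum_i f_i dx_i, the exterior derivative is
  d(omega) = sum_{i < j} (∂f_j/∂x_i - ∂f_i/∂x_j) dx_i ∧ dx_j.
  coefficient of dx ∧ dy: ∂f_2/∂x - ∂f_1/∂y = ∂(-2*x^2 + y - 1)/∂x - ∂(-3*y^2)/∂y = -4*x + 6*y
Assembling: d(omega) = (-4*x + 6*y) dx ∧ dy.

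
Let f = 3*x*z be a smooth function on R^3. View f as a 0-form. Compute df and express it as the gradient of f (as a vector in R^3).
df = (3*z) dx + (0) dy + (3*x) dz; grad f = (3*z, 0, 3*x)

For a 0-form f, d f = (∂f/∂x) dx + (∂f/∂y) dy + (∂f/∂z) dz. The components of the vector representation are exactly the entries of grad f in Cartesian coordinates:
  ∂f/∂x = 3*z
  ∂f/∂y = 0
  ∂f/∂z = 3*x.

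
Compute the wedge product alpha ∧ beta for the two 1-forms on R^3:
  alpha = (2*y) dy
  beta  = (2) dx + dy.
alpha ∧ beta = (-4*y) dx ∧ dy

Distribute the wedge, using dx_i ∧ dx_j = -dx_j ∧ dx_i and dx_i ∧ dx_i = 0. For each pair (i, j) with i < j, the coefficient of dx_i ∧ dx_j in alpha ∧ beta is (alpha_i * beta_j - alpha_j * beta_i). Collecting: alpha ∧ beta = (-4*y) dx ∧ dy.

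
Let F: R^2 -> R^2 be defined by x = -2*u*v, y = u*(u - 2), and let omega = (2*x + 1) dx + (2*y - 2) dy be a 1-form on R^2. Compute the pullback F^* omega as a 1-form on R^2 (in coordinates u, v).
F^* omega = (4*u^3 - 12*u^2 + 8*u*v^2 + 4*u - 2*v + 4) du + (2*u*(4*u*v - 1)) dv

Using F^*(f dg) = (f ∘ F) d(g ∘ F), substitute each coordinate x_i by F_i(u, v) in f_i, and replace dx_i by d F_i = (∂F_i/∂u) du + (∂F_i/∂v) dv.
  For the x component: f_1(F) = -4*u*v + 1; d F_1 = (-2*v) du + (-2*u) dv
  For the y component: f_2(F) = 2*u^2 - 4*u - 2; d F_2 = (2*u - 2) du + (0) dv
Combining and collecting du, dv coefficients:
  coeff of du: 4*u^3 - 12*u^2 + 8*u*v^2 + 4*u - 2*v + 4
  coeff of dv: 2*u*(4*u*v - 1)
F^* omega = (4*u^3 - 12*u^2 + 8*u*v^2 + 4*u - 2*v + 4) du + (2*u*(4*u*v - 1)) dv.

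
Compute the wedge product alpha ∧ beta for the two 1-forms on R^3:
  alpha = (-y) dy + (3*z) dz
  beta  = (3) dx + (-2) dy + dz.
alpha ∧ beta = (3*y) dx ∧ dy + (-y + 6*z) dy ∧ dz + (-9*z) dx ∧ dz

Distribute the wedge, using dx_i ∧ dx_j = -dx_j ∧ dx_i and dx_i ∧ dx_i = 0. For each pair (i, j) with i < j, the coefficient of dx_i ∧ dx_j in alpha ∧ beta is (alpha_i * beta_j - alpha_j * beta_i). Collecting: alpha ∧ beta = (3*y) dx ∧ dy + (-y + 6*z) dy ∧ dz + (-9*z) dx ∧ dz.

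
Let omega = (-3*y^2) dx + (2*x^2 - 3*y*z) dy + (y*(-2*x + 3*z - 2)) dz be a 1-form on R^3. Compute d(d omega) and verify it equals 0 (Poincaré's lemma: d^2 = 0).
d(d omega) = 0

Step 1: d omega = sum_{i<j} (∂f_j/∂x_i - ∂f_i/∂x_j) dx_i ∧ dx_j:
  coeff of dx ∧ dy: 4*x + 6*y
  coeff of dx ∧ dz: -2*y
  coeff of dy ∧ dz: -2*x + 3*y + 3*z - 2
Step 2: Apply d again to each 2-form coefficient. The only possible 3-form in R^3 is dx ∧ dy ∧ dz, with coefficient
  ∂(coeff of dy∧dz)/∂x - ∂(coeff of dx∧dz)/∂y + ∂(coeff of dx∧dy)/∂z
  = ∂/∂x (-2*x + 3*y + 3*z - 2) - ∂/∂y (-2*y) + ∂/∂z (4*x + 6*y).
Each of these terms simplifies to sums of mixed partials that cancel in pairs. The result is 0 (by equality of mixed partials for smooth functions — Schwarz / Clairaut).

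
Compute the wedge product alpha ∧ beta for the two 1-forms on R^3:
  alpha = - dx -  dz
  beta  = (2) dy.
alpha ∧ beta = (-2) dx ∧ dy + (2) dy ∧ dz

Distribute the wedge, using dx_i ∧ dx_j = -dx_j ∧ dx_i and dx_i ∧ dx_i = 0. For each pair (i, j) with i < j, the coefficient of dx_i ∧ dx_j in alpha ∧ beta is (alpha_i * beta_j - alpha_j * beta_i). Collecting: alpha ∧ beta = (-2) dx ∧ dy + (2) dy ∧ dz.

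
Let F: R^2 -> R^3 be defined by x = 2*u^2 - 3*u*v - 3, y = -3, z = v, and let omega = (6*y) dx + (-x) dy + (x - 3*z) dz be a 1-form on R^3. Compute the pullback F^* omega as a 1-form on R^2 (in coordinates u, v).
F^* omega = (-72*u + 54*v) du + (2*u^2 - 3*u*v + 54*u - 3*v - 3) dv

Using F^*(f dg) = (f ∘ F) d(g ∘ F), substitute each coordinate x_i by F_i(u, v) in f_i, and replace dx_i by d F_i = (∂F_i/∂u) du + (∂F_i/∂v) dv.
  For the x component: f_1(F) = -18; d F_1 = (4*u - 3*v) du + (-3*u) dv
  For the y component: f_2(F) = -2*u^2 + 3*u*v + 3; d F_2 = (0) du + (0) dv
  For the z component: f_3(F) = 2*u^2 - 3*u*v - 3*v - 3; d F_3 = (0) du + (1) dv
Combining and collecting du, dv coefficients:
  coeff of du: -72*u + 54*v
  coeff of dv: 2*u^2 - 3*u*v + 54*u - 3*v - 3
F^* omega = (-72*u + 54*v) du + (2*u^2 - 3*u*v + 54*u - 3*v - 3) dv.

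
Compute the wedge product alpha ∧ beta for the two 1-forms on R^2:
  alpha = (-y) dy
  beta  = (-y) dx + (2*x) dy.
alpha ∧ beta = (-y^2) dx ∧ dy

Distribute the wedge, using dx_i ∧ dx_j = -dx_j ∧ dx_i and dx_i ∧ dx_i = 0. For each pair (i, j) with i < j, the coefficient of dx_i ∧ dx_j in alpha ∧ beta is (alpha_i * beta_j - alpha_j * beta_i). Collecting: alpha ∧ beta = (-y^2) dx ∧ dy.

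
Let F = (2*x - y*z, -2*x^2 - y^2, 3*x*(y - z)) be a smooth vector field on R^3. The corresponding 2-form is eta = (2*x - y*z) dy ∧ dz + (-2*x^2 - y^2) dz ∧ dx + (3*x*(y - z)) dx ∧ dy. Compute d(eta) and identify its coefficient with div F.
d(eta) = (-3*x - 2*y + 2) dx ∧ dy ∧ dz; div F = -3*x - 2*y + 2

For a 2-form in R^3 of the form above, applying d gives a 3-form with coefficient ∂P/∂x + ∂Q/∂y + ∂R/∂z:
  ∂P/∂x = 2
  ∂Q/∂y = -2*y
  ∂R/∂z = -3*x
Sum = -3*x - 2*y + 2, which is exactly div F.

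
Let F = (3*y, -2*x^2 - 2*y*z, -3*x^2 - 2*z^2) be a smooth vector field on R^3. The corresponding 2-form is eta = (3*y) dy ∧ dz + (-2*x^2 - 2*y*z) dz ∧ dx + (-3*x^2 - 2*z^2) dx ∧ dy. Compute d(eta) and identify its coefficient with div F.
d(eta) = (-6*z) dx ∧ dy ∧ dz; div F = -6*z

For a 2-form in R^3 of the form above, applying d gives a 3-form with coefficient ∂P/∂x + ∂Q/∂y + ∂R/∂z:
  ∂P/∂x = 0
  ∂Q/∂y = -2*z
  ∂R/∂z = -4*z
Sum = -6*z, which is exactly div F.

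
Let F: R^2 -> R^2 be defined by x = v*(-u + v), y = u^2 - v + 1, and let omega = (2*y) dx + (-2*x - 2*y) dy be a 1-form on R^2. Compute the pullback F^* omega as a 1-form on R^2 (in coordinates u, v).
F^* omega = (-4*u^3 + 2*u^2*v - 4*u*v^2 + 4*u*v - 4*u + 2*v^2 - 2*v) du + (-2*u^3 + 4*u^2*v + 2*u^2 - 2*u - 2*v^2 + 2*v + 2) dv

Using F^*(f dg) = (f ∘ F) d(g ∘ F), substitute each coordinate x_i by F_i(u, v) in f_i, and replace dx_i by d F_i = (∂F_i/∂u) du + (∂F_i/∂v) dv.
  For the x component: f_1(F) = 2*u^2 - 2*v + 2; d F_1 = (-v) du + (-u + 2*v) dv
  For the y component: f_2(F) = -2*u^2 + 2*u*v - 2*v^2 + 2*v - 2; d F_2 = (2*u) du + (-1) dv
Combining and collecting du, dv coefficients:
  coeff of du: -4*u^3 + 2*u^2*v - 4*u*v^2 + 4*u*v - 4*u + 2*v^2 - 2*v
  coeff of dv: -2*u^3 + 4*u^2*v + 2*u^2 - 2*u - 2*v^2 + 2*v + 2
F^* omega = (-4*u^3 + 2*u^2*v - 4*u*v^2 + 4*u*v - 4*u + 2*v^2 - 2*v) du + (-2*u^3 + 4*u^2*v + 2*u^2 - 2*u - 2*v^2 + 2*v + 2) dv.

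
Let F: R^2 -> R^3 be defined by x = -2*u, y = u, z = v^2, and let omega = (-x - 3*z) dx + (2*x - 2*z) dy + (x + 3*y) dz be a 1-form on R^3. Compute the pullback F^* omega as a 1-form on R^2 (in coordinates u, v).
F^* omega = (-8*u + 4*v^2) du + (2*u*v) dv

Using F^*(f dg) = (f ∘ F) d(g ∘ F), substitute each coordinate x_i by F_i(u, v) in f_i, and replace dx_i by d F_i = (∂F_i/∂u) du + (∂F_i/∂v) dv.
  For the x component: f_1(F) = 2*u - 3*v^2; d F_1 = (-2) du + (0) dv
  For the y component: f_2(F) = -4*u - 2*v^2; d F_2 = (1) du + (0) dv
  For the z component: f_3(F) = u; d F_3 = (0) du + (2*v) dv
Combining and collecting du, dv coefficients:
  coeff of du: -8*u + 4*v^2
  coeff of dv: 2*u*v
F^* omega = (-8*u + 4*v^2) du + (2*u*v) dv.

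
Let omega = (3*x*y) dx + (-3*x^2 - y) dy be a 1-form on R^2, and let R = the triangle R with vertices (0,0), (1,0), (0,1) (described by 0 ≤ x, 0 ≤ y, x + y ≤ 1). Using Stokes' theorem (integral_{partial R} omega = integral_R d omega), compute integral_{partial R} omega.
integral_(partial R) omega = -3/2

Stokes: integral_partial_R omega = integral_R d omega with d omega = (∂Q/∂x - ∂P/∂y) dx ∧ dy.
  ∂Q/∂x = -6*x
  ∂P/∂y = 3*x
  integrand = ∂Q/∂x - ∂P/∂y = -9*x.
Integrating over R: integral_0^1 integral_0^{1-x} (-9*x) dy dx = -3/2.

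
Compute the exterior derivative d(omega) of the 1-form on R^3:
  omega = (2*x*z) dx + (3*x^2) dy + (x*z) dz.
d(omega) = (6*x) dx ∧ dy + (-2*x + z) dx ∧ dz

For a 1-form omega = sum_i f_i dx_i, the exterior derivative is
  d(omega) = sum_{i < j} (∂f_j/∂x_i - ∂f_i/∂x_j) dx_i ∧ dx_j.
  coefficient of dx ∧ dy: ∂f_2/∂x - ∂f_1/∂y = ∂(3*x^2)/∂x - ∂(2*x*z)/∂y = 6*x
  coefficient of dx ∧ dz: ∂f_3/∂x - ∂f_1/∂z = ∂(x*z)/∂x - ∂(2*x*z)/∂z = -2*x + z
Assembling: d(omega) = (6*x) dx ∧ dy + (-2*x + z) dx ∧ dz.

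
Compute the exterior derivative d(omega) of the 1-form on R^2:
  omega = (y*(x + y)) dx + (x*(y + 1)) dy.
d(omega) = (-x - y + 1) dx ∧ dy

For a 1-form omega = sum_i f_i dx_i, the exterior derivative is
  d(omega) = sum_{i < j} (∂f_j/∂x_i - ∂f_i/∂x_j) dx_i ∧ dx_j.
  coefficient of dx ∧ dy: ∂f_2/∂x - ∂f_1/∂y = ∂(x*(y + 1))/∂x - ∂(y*(x + y))/∂y = -x - y + 1
Assembling: d(omega) = (-x - y + 1) dx ∧ dy.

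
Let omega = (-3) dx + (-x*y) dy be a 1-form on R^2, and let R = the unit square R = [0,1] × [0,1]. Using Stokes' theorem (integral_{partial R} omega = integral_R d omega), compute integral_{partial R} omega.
integral_(partial R) omega = -1/2

Stokes: integral_partial_R omega = integral_R d omega with d omega = (∂Q/∂x - ∂P/∂y) dx ∧ dy.
  ∂Q/∂x = -y
  ∂P/∂y = 0
  integrand = ∂Q/∂x - ∂P/∂y = -y.
Integrating over R: integral_0^1 integral_0^1 (-y) dx dy = -1/2.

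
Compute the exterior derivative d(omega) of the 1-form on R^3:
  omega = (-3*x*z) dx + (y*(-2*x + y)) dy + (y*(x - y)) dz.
d(omega) = (-2*y) dx ∧ dy + (3*x + y) dx ∧ dz + (x - 2*y) dy ∧ dz

For a 1-form omega = sum_i f_i dx_i, the exterior derivative is
  d(omega) = sum_{i < j} (∂f_j/∂x_i - ∂f_i/∂x_j) dx_i ∧ dx_j.
  coefficient of dx ∧ dy: ∂f_2/∂x - ∂f_1/∂y = ∂(y*(-2*x + y))/∂x - ∂(-3*x*z)/∂y = -2*y
  coefficient of dx ∧ dz: ∂f_3/∂x - ∂f_1/∂z = ∂(y*(x - y))/∂x - ∂(-3*x*z)/∂z = 3*x + y
  coefficient of dy ∧ dz: ∂f_3/∂y - ∂f_2/∂z = ∂(y*(x - y))/∂y - ∂(y*(-2*x + y))/∂z = x - 2*y
Assembling: d(omega) = (-2*y) dx ∧ dy + (3*x + y) dx ∧ dz + (x - 2*y) dy ∧ dz.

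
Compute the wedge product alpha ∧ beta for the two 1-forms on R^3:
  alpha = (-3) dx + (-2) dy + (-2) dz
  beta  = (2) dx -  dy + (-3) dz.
alpha ∧ beta = (7) dx ∧ dy + (13) dx ∧ dz + (4) dy ∧ dz

Distribute the wedge, using dx_i ∧ dx_j = -dx_j ∧ dx_i and dx_i ∧ dx_i = 0. For each pair (i, j) with i < j, the coefficient of dx_i ∧ dx_j in alpha ∧ beta is (alpha_i * beta_j - alpha_j * beta_i). Collecting: alpha ∧ beta = (7) dx ∧ dy + (13) dx ∧ dz + (4) dy ∧ dz.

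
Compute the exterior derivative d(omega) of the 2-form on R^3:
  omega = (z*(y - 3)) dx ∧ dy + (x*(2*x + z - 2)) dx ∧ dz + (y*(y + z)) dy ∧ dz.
d(omega) = (y - 3) dx ∧ dy ∧ dz

For a 2-form omega = sum_{i<j} g_{ij} dx_i ∧ dx_j, the exterior derivative is
  d(omega) = sum_{i<j} d(g_{ij}) ∧ dx_i ∧ dx_j = sum_{i<j, k} (∂g_{ij}/∂x_k) dx_k ∧ dx_i ∧ dx_j.
Expand each term, using dx_k ∧ dx_i ∧ dx_j = sgn(permutation) dx_{(a)} ∧ dx_{(b)} ∧ dx_{(c)} with (a < b < c) sorted:
  d(z*(y - 3)) includes (∂/∂z)(z*(y - 3)) dz = (y - 3) dz, which multiplied by dx ∧ dy gives (y - 3) dx ∧ dy ∧ dz
Collecting like 3-forms: d(omega) = (y - 3) dx ∧ dy ∧ dz.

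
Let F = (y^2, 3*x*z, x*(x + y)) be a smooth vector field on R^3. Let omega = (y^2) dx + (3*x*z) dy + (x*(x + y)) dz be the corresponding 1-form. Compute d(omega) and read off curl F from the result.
d(omega) = (-2*x) dy ∧ dz + (-2*x - y) dz ∧ dx + (-2*y + 3*z) dx ∧ dy; curl F = (-2*x, -2*x - y, -2*y + 3*z)

d omega = sum_{i<j} (∂f_j/∂x_i - ∂f_i/∂x_j) dx_i ∧ dx_j. Under the identification (dy ∧ dz, dz ∧ dx, dx ∧ dy) ↔ (e_x, e_y, e_z), the coefficients are exactly the components of curl F. Compute:
  ∂R/∂y - ∂Q/∂z = (x) - (3*x) = -2*x
  ∂P/∂z - ∂R/∂x = (0) - (2*x + y) = -2*x - y
  ∂Q/∂x - ∂P/∂y = (3*z) - (2*y) = -2*y + 3*z.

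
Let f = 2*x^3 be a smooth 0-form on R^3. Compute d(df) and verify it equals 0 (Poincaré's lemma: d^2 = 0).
d(df) = 0

Step 1: df = sum_i (∂f/∂x_i) dx_i = (6*x^2) dx + (0) dy + (0) dz.
Step 2: Apply d again. Using the 1-form formula, the coefficient of dx ∧ dy in d(df) is ∂^2 f/∂x ∂y - ∂^2 f/∂y ∂x = (0) - (0) = 0 (equality of mixed partials for smooth f).
Similarly for dx ∧ dz and dy ∧ dz — all coefficients vanish. So d(df) = 0.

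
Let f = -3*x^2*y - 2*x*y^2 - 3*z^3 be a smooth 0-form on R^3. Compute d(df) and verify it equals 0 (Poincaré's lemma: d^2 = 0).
d(df) = 0

Step 1: df = sum_i (∂f/∂x_i) dx_i = (2*y*(-3*x - y)) dx + (x*(-3*x - 4*y)) dy + (-9*z^2) dz.
Step 2: Apply d again. Using the 1-form formula, the coefficient of dx ∧ dy in d(df) is ∂^2 f/∂x ∂y - ∂^2 f/∂y ∂x = (-6*x - 4*y) - (-6*x - 4*y) = 0 (equality of mixed partials for smooth f).
Similarly for dx ∧ dz and dy ∧ dz — all coefficients vanish. So d(df) = 0.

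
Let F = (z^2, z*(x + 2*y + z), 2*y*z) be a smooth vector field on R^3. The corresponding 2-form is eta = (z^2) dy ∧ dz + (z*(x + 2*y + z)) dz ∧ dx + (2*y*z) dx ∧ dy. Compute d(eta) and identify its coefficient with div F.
d(eta) = (2*y + 2*z) dx ∧ dy ∧ dz; div F = 2*y + 2*z

For a 2-form in R^3 of the form above, applying d gives a 3-form with coefficient ∂P/∂x + ∂Q/∂y + ∂R/∂z:
  ∂P/∂x = 0
  ∂Q/∂y = 2*z
  ∂R/∂z = 2*y
Sum = 2*y + 2*z, which is exactly div F.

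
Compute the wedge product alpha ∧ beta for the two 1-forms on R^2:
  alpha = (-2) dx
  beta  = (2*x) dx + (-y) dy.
alpha ∧ beta = (2*y) dx ∧ dy

Distribute the wedge, using dx_i ∧ dx_j = -dx_j ∧ dx_i and dx_i ∧ dx_i = 0. For each pair (i, j) with i < j, the coefficient of dx_i ∧ dx_j in alpha ∧ beta is (alpha_i * beta_j - alpha_j * beta_i). Collecting: alpha ∧ beta = (2*y) dx ∧ dy.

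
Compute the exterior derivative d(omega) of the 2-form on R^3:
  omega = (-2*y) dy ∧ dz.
d(omega) = 0

For a 2-form omega = sum_{i<j} g_{ij} dx_i ∧ dx_j, the exterior derivative is
  d(omega) = sum_{i<j} d(g_{ij}) ∧ dx_i ∧ dx_j = sum_{i<j, k} (∂g_{ij}/∂x_k) dx_k ∧ dx_i ∧ dx_j.
Expand each term, using dx_k ∧ dx_i ∧ dx_j = sgn(permutation) dx_{(a)} ∧ dx_{(b)} ∧ dx_{(c)} with (a < b < c) sorted:

Collecting like 3-forms: d(omega) = 0.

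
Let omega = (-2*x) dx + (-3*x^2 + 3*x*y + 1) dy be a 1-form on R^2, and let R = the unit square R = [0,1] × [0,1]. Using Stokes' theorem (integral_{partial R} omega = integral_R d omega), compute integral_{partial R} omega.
integral_(partial R) omega = -3/2

Stokes: integral_partial_R omega = integral_R d omega with d omega = (∂Q/∂x - ∂P/∂y) dx ∧ dy.
  ∂Q/∂x = -6*x + 3*y
  ∂P/∂y = 0
  integrand = ∂Q/∂x - ∂P/∂y = -6*x + 3*y.
Integrating over R: integral_0^1 integral_0^1 (-6*x + 3*y) dx dy = -3/2.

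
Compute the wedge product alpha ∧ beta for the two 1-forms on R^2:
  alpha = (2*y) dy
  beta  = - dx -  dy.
alpha ∧ beta = (2*y) dx ∧ dy

Distribute the wedge, using dx_i ∧ dx_j = -dx_j ∧ dx_i and dx_i ∧ dx_i = 0. For each pair (i, j) with i < j, the coefficient of dx_i ∧ dx_j in alpha ∧ beta is (alpha_i * beta_j - alpha_j * beta_i). Collecting: alpha ∧ beta = (2*y) dx ∧ dy.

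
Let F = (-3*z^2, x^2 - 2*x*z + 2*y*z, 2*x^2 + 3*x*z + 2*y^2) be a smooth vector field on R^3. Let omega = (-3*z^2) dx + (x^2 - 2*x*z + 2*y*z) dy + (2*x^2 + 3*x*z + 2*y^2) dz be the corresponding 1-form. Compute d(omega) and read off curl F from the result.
d(omega) = (2*x + 2*y) dy ∧ dz + (-4*x - 9*z) dz ∧ dx + (2*x - 2*z) dx ∧ dy; curl F = (2*x + 2*y, -4*x - 9*z, 2*x - 2*z)

d omega = sum_{i<j} (∂f_j/∂x_i - ∂f_i/∂x_j) dx_i ∧ dx_j. Under the identification (dy ∧ dz, dz ∧ dx, dx ∧ dy) ↔ (e_x, e_y, e_z), the coefficients are exactly the components of curl F. Compute:
  ∂R/∂y - ∂Q/∂z = (4*y) - (-2*x + 2*y) = 2*x + 2*y
  ∂P/∂z - ∂R/∂x = (-6*z) - (4*x + 3*z) = -4*x - 9*z
  ∂Q/∂x - ∂P/∂y = (2*x - 2*z) - (0) = 2*x - 2*z.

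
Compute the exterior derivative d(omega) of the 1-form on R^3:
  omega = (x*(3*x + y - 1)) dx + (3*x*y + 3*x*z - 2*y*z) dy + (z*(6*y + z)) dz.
d(omega) = (-x + 3*y + 3*z) dx ∧ dy + (-3*x + 2*y + 6*z) dy ∧ dz

For a 1-form omega = sum_i f_i dx_i, the exterior derivative is
  d(omega) = sum_{i < j} (∂f_j/∂x_i - ∂f_i/∂x_j) dx_i ∧ dx_j.
  coefficient of dx ∧ dy: ∂f_2/∂x - ∂f_1/∂y = ∂(3*x*y + 3*x*z - 2*y*z)/∂x - ∂(x*(3*x + y - 1))/∂y = -x + 3*y + 3*z
  coefficient of dy ∧ dz: ∂f_3/∂y - ∂f_2/∂z = ∂(z*(6*y + z))/∂y - ∂(3*x*y + 3*x*z - 2*y*z)/∂z = -3*x + 2*y + 6*z
Assembling: d(omega) = (-x + 3*y + 3*z) dx ∧ dy + (-3*x + 2*y + 6*z) dy ∧ dz.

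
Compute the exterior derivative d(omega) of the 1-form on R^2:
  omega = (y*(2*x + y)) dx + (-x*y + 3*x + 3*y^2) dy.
d(omega) = (-2*x - 3*y + 3) dx ∧ dy

For a 1-form omega = sum_i f_i dx_i, the exterior derivative is
  d(omega) = sum_{i < j} (∂f_j/∂x_i - ∂f_i/∂x_j) dx_i ∧ dx_j.
  coefficient of dx ∧ dy: ∂f_2/∂x - ∂f_1/∂y = ∂(-x*y + 3*x + 3*y^2)/∂x - ∂(y*(2*x + y))/∂y = -2*x - 3*y + 3
Assembling: d(omega) = (-2*x - 3*y + 3) dx ∧ dy.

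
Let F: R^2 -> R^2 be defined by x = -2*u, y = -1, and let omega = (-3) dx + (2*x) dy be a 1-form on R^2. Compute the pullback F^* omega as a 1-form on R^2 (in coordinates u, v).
F^* omega = (6) du

Using F^*(f dg) = (f ∘ F) d(g ∘ F), substitute each coordinate x_i by F_i(u, v) in f_i, and replace dx_i by d F_i = (∂F_i/∂u) du + (∂F_i/∂v) dv.
  For the x component: f_1(F) = -3; d F_1 = (-2) du + (0) dv
  For the y component: f_2(F) = -4*u; d F_2 = (0) du + (0) dv
Combining and collecting du, dv coefficients:
  coeff of du: 6
  coeff of dv: 0
F^* omega = (6) du.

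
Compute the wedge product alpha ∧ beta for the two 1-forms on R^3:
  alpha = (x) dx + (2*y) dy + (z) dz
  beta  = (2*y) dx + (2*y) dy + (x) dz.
alpha ∧ beta = (2*y*(x - 2*y)) dx ∧ dy + (x^2 - 2*y*z) dx ∧ dz + (2*y*(x - z)) dy ∧ dz

Distribute the wedge, using dx_i ∧ dx_j = -dx_j ∧ dx_i and dx_i ∧ dx_i = 0. For each pair (i, j) with i < j, the coefficient of dx_i ∧ dx_j in alpha ∧ beta is (alpha_i * beta_j - alpha_j * beta_i). Collecting: alpha ∧ beta = (2*y*(x - 2*y)) dx ∧ dy + (x^2 - 2*y*z) dx ∧ dz + (2*y*(x - z)) dy ∧ dz.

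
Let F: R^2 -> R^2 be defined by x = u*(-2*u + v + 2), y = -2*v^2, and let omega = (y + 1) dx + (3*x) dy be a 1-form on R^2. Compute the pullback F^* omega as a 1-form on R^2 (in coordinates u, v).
F^* omega = (8*u*v^2 - 4*u - 2*v^3 - 4*v^2 + v + 2) du + (u*(24*u*v - 14*v^2 - 24*v + 1)) dv

Using F^*(f dg) = (f ∘ F) d(g ∘ F), substitute each coordinate x_i by F_i(u, v) in f_i, and replace dx_i by d F_i = (∂F_i/∂u) du + (∂F_i/∂v) dv.
  For the x component: f_1(F) = 1 - 2*v^2; d F_1 = (-4*u + v + 2) du + (u) dv
  For the y component: f_2(F) = 3*u*(-2*u + v + 2); d F_2 = (0) du + (-4*v) dv
Combining and collecting du, dv coefficients:
  coeff of du: 8*u*v^2 - 4*u - 2*v^3 - 4*v^2 + v + 2
  coeff of dv: u*(24*u*v - 14*v^2 - 24*v + 1)
F^* omega = (8*u*v^2 - 4*u - 2*v^3 - 4*v^2 + v + 2) du + (u*(24*u*v - 14*v^2 - 24*v + 1)) dv.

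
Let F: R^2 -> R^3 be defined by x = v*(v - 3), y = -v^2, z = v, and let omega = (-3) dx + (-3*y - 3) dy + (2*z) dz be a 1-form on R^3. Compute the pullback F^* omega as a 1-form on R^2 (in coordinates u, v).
F^* omega = (-6*v^3 + 2*v + 9) dv

Using F^*(f dg) = (f ∘ F) d(g ∘ F), substitute each coordinate x_i by F_i(u, v) in f_i, and replace dx_i by d F_i = (∂F_i/∂u) du + (∂F_i/∂v) dv.
  For the x component: f_1(F) = -3; d F_1 = (0) du + (2*v - 3) dv
  For the y component: f_2(F) = 3*v^2 - 3; d F_2 = (0) du + (-2*v) dv
  For the z component: f_3(F) = 2*v; d F_3 = (0) du + (1) dv
Combining and collecting du, dv coefficients:
  coeff of du: 0
  coeff of dv: -6*v^3 + 2*v + 9
F^* omega = (-6*v^3 + 2*v + 9) dv.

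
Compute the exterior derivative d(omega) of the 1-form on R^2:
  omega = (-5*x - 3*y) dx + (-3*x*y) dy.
d(omega) = (3 - 3*y) dx ∧ dy

For a 1-form omega = sum_i f_i dx_i, the exterior derivative is
  d(omega) = sum_{i < j} (∂f_j/∂x_i - ∂f_i/∂x_j) dx_i ∧ dx_j.
  coefficient of dx ∧ dy: ∂f_2/∂x - ∂f_1/∂y = ∂(-3*x*y)/∂x - ∂(-5*x - 3*y)/∂y = 3 - 3*y
Assembling: d(omega) = (3 - 3*y) dx ∧ dy.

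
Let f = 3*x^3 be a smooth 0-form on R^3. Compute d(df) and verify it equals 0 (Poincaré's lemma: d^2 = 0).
d(df) = 0

Step 1: df = sum_i (∂f/∂x_i) dx_i = (9*x^2) dx + (0) dy + (0) dz.
Step 2: Apply d again. Using the 1-form formula, the coefficient of dx ∧ dy in d(df) is ∂^2 f/∂x ∂y - ∂^2 f/∂y ∂x = (0) - (0) = 0 (equality of mixed partials for smooth f).
Similarly for dx ∧ dz and dy ∧ dz — all coefficients vanish. So d(df) = 0.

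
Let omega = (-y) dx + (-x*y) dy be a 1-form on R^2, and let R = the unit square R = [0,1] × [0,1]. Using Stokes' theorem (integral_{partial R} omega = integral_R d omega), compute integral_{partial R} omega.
integral_(partial R) omega = 1/2

Stokes: integral_partial_R omega = integral_R d omega with d omega = (∂Q/∂x - ∂P/∂y) dx ∧ dy.
  ∂Q/∂x = -y
  ∂P/∂y = -1
  integrand = ∂Q/∂x - ∂P/∂y = 1 - y.
Integrating over R: integral_0^1 integral_0^1 (1 - y) dx dy = 1/2.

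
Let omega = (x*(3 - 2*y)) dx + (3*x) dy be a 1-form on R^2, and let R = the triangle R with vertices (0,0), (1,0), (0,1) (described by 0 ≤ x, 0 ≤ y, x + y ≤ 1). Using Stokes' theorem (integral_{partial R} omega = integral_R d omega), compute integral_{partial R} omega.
integral_(partial R) omega = 11/6

Stokes: integral_partial_R omega = integral_R d omega with d omega = (∂Q/∂x - ∂P/∂y) dx ∧ dy.
  ∂Q/∂x = 3
  ∂P/∂y = -2*x
  integrand = ∂Q/∂x - ∂P/∂y = 2*x + 3.
Integrating over R: integral_0^1 integral_0^{1-x} (2*x + 3) dy dx = 11/6.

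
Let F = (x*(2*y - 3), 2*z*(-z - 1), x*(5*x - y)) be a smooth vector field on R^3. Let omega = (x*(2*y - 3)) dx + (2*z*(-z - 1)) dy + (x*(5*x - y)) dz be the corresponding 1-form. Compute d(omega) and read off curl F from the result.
d(omega) = (-x + 4*z + 2) dy ∧ dz + (-10*x + y) dz ∧ dx + (-2*x) dx ∧ dy; curl F = (-x + 4*z + 2, -10*x + y, -2*x)

d omega = sum_{i<j} (∂f_j/∂x_i - ∂f_i/∂x_j) dx_i ∧ dx_j. Under the identification (dy ∧ dz, dz ∧ dx, dx ∧ dy) ↔ (e_x, e_y, e_z), the coefficients are exactly the components of curl F. Compute:
  ∂R/∂y - ∂Q/∂z = (-x) - (-4*z - 2) = -x + 4*z + 2
  ∂P/∂z - ∂R/∂x = (0) - (10*x - y) = -10*x + y
  ∂Q/∂x - ∂P/∂y = (0) - (2*x) = -2*x.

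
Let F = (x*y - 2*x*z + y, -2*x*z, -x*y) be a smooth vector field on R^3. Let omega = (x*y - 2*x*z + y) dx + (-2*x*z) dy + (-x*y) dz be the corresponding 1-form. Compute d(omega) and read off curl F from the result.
d(omega) = (x) dy ∧ dz + (-2*x + y) dz ∧ dx + (-x - 2*z - 1) dx ∧ dy; curl F = (x, -2*x + y, -x - 2*z - 1)

d omega = sum_{i<j} (∂f_j/∂x_i - ∂f_i/∂x_j) dx_i ∧ dx_j. Under the identification (dy ∧ dz, dz ∧ dx, dx ∧ dy) ↔ (e_x, e_y, e_z), the coefficients are exactly the components of curl F. Compute:
  ∂R/∂y - ∂Q/∂z = (-x) - (-2*x) = x
  ∂P/∂z - ∂R/∂x = (-2*x) - (-y) = -2*x + y
  ∂Q/∂x - ∂P/∂y = (-2*z) - (x + 1) = -x - 2*z - 1.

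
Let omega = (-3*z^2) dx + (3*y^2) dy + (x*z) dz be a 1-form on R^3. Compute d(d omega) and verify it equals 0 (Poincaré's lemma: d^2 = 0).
d(d omega) = 0

Step 1: d omega = sum_{i<j} (∂f_j/∂x_i - ∂f_i/∂x_j) dx_i ∧ dx_j:
  coeff of dx ∧ dy: 0
  coeff of dx ∧ dz: 7*z
  coeff of dy ∧ dz: 0
Step 2: Apply d again to each 2-form coefficient. The only possible 3-form in R^3 is dx ∧ dy ∧ dz, with coefficient
  ∂(coeff of dy∧dz)/∂x - ∂(coeff of dx∧dz)/∂y + ∂(coeff of dx∧dy)/∂z
  = ∂/∂x (0) - ∂/∂y (7*z) + ∂/∂z (0).
Each of these terms simplifies to sums of mixed partials that cancel in pairs. The result is 0 (by equality of mixed partials for smooth functions — Schwarz / Clairaut).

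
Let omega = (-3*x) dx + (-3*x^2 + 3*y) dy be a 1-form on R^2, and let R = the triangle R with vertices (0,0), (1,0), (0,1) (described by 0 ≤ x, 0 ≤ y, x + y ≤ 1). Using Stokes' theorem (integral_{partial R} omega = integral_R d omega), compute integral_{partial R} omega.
integral_(partial R) omega = -1

Stokes: integral_partial_R omega = integral_R d omega with d omega = (∂Q/∂x - ∂P/∂y) dx ∧ dy.
  ∂Q/∂x = -6*x
  ∂P/∂y = 0
  integrand = ∂Q/∂x - ∂P/∂y = -6*x.
Integrating over R: integral_0^1 integral_0^{1-x} (-6*x) dy dx = -1.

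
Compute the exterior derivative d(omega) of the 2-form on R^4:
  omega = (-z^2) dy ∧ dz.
d(omega) = 0

For a 2-form omega = sum_{i<j} g_{ij} dx_i ∧ dx_j, the exterior derivative is
  d(omega) = sum_{i<j} d(g_{ij}) ∧ dx_i ∧ dx_j = sum_{i<j, k} (∂g_{ij}/∂x_k) dx_k ∧ dx_i ∧ dx_j.
Expand each term, using dx_k ∧ dx_i ∧ dx_j = sgn(permutation) dx_{(a)} ∧ dx_{(b)} ∧ dx_{(c)} with (a < b < c) sorted:

Collecting like 3-forms: d(omega) = 0.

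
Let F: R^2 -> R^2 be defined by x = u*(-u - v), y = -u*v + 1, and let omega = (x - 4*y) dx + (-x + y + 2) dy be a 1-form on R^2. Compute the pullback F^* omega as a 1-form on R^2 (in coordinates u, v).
F^* omega = (2*u^3 - 6*u^2*v - 3*u*v^2 + 8*u + v) du + (u*(-3*u*v + 1)) dv

Using F^*(f dg) = (f ∘ F) d(g ∘ F), substitute each coordinate x_i by F_i(u, v) in f_i, and replace dx_i by d F_i = (∂F_i/∂u) du + (∂F_i/∂v) dv.
  For the x component: f_1(F) = -u^2 + 3*u*v - 4; d F_1 = (-2*u - v) du + (-u) dv
  For the y component: f_2(F) = u^2 + 3; d F_2 = (-v) du + (-u) dv
Combining and collecting du, dv coefficients:
  coeff of du: 2*u^3 - 6*u^2*v - 3*u*v^2 + 8*u + v
  coeff of dv: u*(-3*u*v + 1)
F^* omega = (2*u^3 - 6*u^2*v - 3*u*v^2 + 8*u + v) du + (u*(-3*u*v + 1)) dv.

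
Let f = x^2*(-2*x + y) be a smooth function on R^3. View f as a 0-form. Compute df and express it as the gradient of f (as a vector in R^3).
df = (2*x*(-3*x + y)) dx + (x^2) dy + (0) dz; grad f = (2*x*(-3*x + y), x^2, 0)

For a 0-form f, d f = (∂f/∂x) dx + (∂f/∂y) dy + (∂f/∂z) dz. The components of the vector representation are exactly the entries of grad f in Cartesian coordinates:
  ∂f/∂x = 2*x*(-3*x + y)
  ∂f/∂y = x^2
  ∂f/∂z = 0.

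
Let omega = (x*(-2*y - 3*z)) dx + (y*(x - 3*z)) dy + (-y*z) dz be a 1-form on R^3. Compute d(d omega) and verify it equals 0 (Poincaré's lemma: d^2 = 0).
d(d omega) = 0

Step 1: d omega = sum_{i<j} (∂f_j/∂x_i - ∂f_i/∂x_j) dx_i ∧ dx_j:
  coeff of dx ∧ dy: 2*x + y
  coeff of dx ∧ dz: 3*x
  coeff of dy ∧ dz: 3*y - z
Step 2: Apply d again to each 2-form coefficient. The only possible 3-form in R^3 is dx ∧ dy ∧ dz, with coefficient
  ∂(coeff of dy∧dz)/∂x - ∂(coeff of dx∧dz)/∂y + ∂(coeff of dx∧dy)/∂z
  = ∂/∂x (3*y - z) - ∂/∂y (3*x) + ∂/∂z (2*x + y).
Each of these terms simplifies to sums of mixed partials that cancel in pairs. The result is 0 (by equality of mixed partials for smooth functions — Schwarz / Clairaut).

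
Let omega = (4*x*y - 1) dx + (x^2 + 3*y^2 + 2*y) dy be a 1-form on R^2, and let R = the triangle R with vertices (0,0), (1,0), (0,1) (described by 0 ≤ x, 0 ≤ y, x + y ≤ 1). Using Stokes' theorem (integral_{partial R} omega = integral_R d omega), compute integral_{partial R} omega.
integral_(partial R) omega = -1/3

Stokes: integral_partial_R omega = integral_R d omega with d omega = (∂Q/∂x - ∂P/∂y) dx ∧ dy.
  ∂Q/∂x = 2*x
  ∂P/∂y = 4*x
  integrand = ∂Q/∂x - ∂P/∂y = -2*x.
Integrating over R: integral_0^1 integral_0^{1-x} (-2*x) dy dx = -1/3.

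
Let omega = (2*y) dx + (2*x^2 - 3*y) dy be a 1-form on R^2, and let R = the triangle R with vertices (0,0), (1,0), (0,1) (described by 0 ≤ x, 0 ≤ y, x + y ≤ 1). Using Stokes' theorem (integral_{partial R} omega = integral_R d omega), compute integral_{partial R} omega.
integral_(partial R) omega = -1/3

Stokes: integral_partial_R omega = integral_R d omega with d omega = (∂Q/∂x - ∂P/∂y) dx ∧ dy.
  ∂Q/∂x = 4*x
  ∂P/∂y = 2
  integrand = ∂Q/∂x - ∂P/∂y = 4*x - 2.
Integrating over R: integral_0^1 integral_0^{1-x} (4*x - 2) dy dx = -1/3.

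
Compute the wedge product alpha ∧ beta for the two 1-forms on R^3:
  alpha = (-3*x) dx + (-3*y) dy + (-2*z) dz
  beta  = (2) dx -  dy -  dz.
alpha ∧ beta = (3*x + 6*y) dx ∧ dy + (3*x + 4*z) dx ∧ dz + (3*y - 2*z) dy ∧ dz

Distribute the wedge, using dx_i ∧ dx_j = -dx_j ∧ dx_i and dx_i ∧ dx_i = 0. For each pair (i, j) with i < j, the coefficient of dx_i ∧ dx_j in alpha ∧ beta is (alpha_i * beta_j - alpha_j * beta_i). Collecting: alpha ∧ beta = (3*x + 6*y) dx ∧ dy + (3*x + 4*z) dx ∧ dz + (3*y - 2*z) dy ∧ dz.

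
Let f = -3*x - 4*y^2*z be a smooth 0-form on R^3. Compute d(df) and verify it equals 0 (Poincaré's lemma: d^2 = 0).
d(df) = 0

Step 1: df = sum_i (∂f/∂x_i) dx_i = (-3) dx + (-8*y*z) dy + (-4*y^2) dz.
Step 2: Apply d again. Using the 1-form formula, the coefficient of dx ∧ dy in d(df) is ∂^2 f/∂x ∂y - ∂^2 f/∂y ∂x = (0) - (0) = 0 (equality of mixed partials for smooth f).
Similarly for dx ∧ dz and dy ∧ dz — all coefficients vanish. So d(df) = 0.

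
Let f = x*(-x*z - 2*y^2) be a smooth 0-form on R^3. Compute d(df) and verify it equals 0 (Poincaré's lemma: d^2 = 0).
d(df) = 0

Step 1: df = sum_i (∂f/∂x_i) dx_i = (-2*x*z - 2*y^2) dx + (-4*x*y) dy + (-x^2) dz.
Step 2: Apply d again. Using the 1-form formula, the coefficient of dx ∧ dy in d(df) is ∂^2 f/∂x ∂y - ∂^2 f/∂y ∂x = (-4*y) - (-4*y) = 0 (equality of mixed partials for smooth f).
Similarly for dx ∧ dz and dy ∧ dz — all coefficients vanish. So d(df) = 0.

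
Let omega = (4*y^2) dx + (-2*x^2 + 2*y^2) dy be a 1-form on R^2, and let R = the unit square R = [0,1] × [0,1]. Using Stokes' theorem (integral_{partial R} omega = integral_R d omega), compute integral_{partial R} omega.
integral_(partial R) omega = -6

Stokes: integral_partial_R omega = integral_R d omega with d omega = (∂Q/∂x - ∂P/∂y) dx ∧ dy.
  ∂Q/∂x = -4*x
  ∂P/∂y = 8*y
  integrand = ∂Q/∂x - ∂P/∂y = -4*x - 8*y.
Integrating over R: integral_0^1 integral_0^1 (-4*x - 8*y) dx dy = -6.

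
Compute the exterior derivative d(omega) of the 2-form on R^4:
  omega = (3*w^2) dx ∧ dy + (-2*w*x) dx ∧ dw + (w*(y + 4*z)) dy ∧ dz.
d(omega) = (6*w) dx ∧ dy ∧ dw + (y + 4*z) dy ∧ dz ∧ dw

For a 2-form omega = sum_{i<j} g_{ij} dx_i ∧ dx_j, the exterior derivative is
  d(omega) = sum_{i<j} d(g_{ij}) ∧ dx_i ∧ dx_j = sum_{i<j, k} (∂g_{ij}/∂x_k) dx_k ∧ dx_i ∧ dx_j.
Expand each term, using dx_k ∧ dx_i ∧ dx_j = sgn(permutation) dx_{(a)} ∧ dx_{(b)} ∧ dx_{(c)} with (a < b < c) sorted:
  d(3*w^2) includes (∂/∂w)(3*w^2) dw = (6*w) dw, which multiplied by dx ∧ dy gives (6*w) dx ∧ dy ∧ dw
  d(w*(y + 4*z)) includes (∂/∂w)(w*(y + 4*z)) dw = (y + 4*z) dw, which multiplied by dy ∧ dz gives (y + 4*z) dy ∧ dz ∧ dw
Collecting like 3-forms: d(omega) = (6*w) dx ∧ dy ∧ dw + (y + 4*z) dy ∧ dz ∧ dw.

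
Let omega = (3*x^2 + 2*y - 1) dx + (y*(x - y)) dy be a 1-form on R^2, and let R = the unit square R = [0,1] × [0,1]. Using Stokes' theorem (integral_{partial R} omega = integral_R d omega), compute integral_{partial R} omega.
integral_(partial R) omega = -3/2

Stokes: integral_partial_R omega = integral_R d omega with d omega = (∂Q/∂x - ∂P/∂y) dx ∧ dy.
  ∂Q/∂x = y
  ∂P/∂y = 2
  integrand = ∂Q/∂x - ∂P/∂y = y - 2.
Integrating over R: integral_0^1 integral_0^1 (y - 2) dx dy = -3/2.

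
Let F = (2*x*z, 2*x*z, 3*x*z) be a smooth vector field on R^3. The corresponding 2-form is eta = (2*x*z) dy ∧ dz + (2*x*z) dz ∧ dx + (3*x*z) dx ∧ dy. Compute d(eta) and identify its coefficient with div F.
d(eta) = (3*x + 2*z) dx ∧ dy ∧ dz; div F = 3*x + 2*z

For a 2-form in R^3 of the form above, applying d gives a 3-form with coefficient ∂P/∂x + ∂Q/∂y + ∂R/∂z:
  ∂P/∂x = 2*z
  ∂Q/∂y = 0
  ∂R/∂z = 3*x
Sum = 3*x + 2*z, which is exactly div F.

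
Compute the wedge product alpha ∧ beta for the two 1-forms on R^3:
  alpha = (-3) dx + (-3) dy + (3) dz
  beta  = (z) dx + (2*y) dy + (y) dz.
alpha ∧ beta = (-6*y + 3*z) dx ∧ dy + (-3*y - 3*z) dx ∧ dz + (-9*y) dy ∧ dz

Distribute the wedge, using dx_i ∧ dx_j = -dx_j ∧ dx_i and dx_i ∧ dx_i = 0. For each pair (i, j) with i < j, the coefficient of dx_i ∧ dx_j in alpha ∧ beta is (alpha_i * beta_j - alpha_j * beta_i). Collecting: alpha ∧ beta = (-6*y + 3*z) dx ∧ dy + (-3*y - 3*z) dx ∧ dz + (-9*y) dy ∧ dz.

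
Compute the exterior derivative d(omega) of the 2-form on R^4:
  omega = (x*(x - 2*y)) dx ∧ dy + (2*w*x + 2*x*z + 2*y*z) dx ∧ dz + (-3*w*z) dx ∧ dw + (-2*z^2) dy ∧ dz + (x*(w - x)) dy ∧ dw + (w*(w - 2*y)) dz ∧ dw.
d(omega) = (-2*z) dx ∧ dy ∧ dz + (3*w + 2*x) dx ∧ dz ∧ dw + (w - 2*x) dx ∧ dy ∧ dw + (-2*w) dy ∧ dz ∧ dw

For a 2-form omega = sum_{i<j} g_{ij} dx_i ∧ dx_j, the exterior derivative is
  d(omega) = sum_{i<j} d(g_{ij}) ∧ dx_i ∧ dx_j = sum_{i<j, k} (∂g_{ij}/∂x_k) dx_k ∧ dx_i ∧ dx_j.
Expand each term, using dx_k ∧ dx_i ∧ dx_j = sgn(permutation) dx_{(a)} ∧ dx_{(b)} ∧ dx_{(c)} with (a < b < c) sorted:
  d(2*w*x + 2*x*z + 2*y*z) includes (∂/∂y)(2*w*x + 2*x*z + 2*y*z) dy = (2*z) dy, which multiplied by dx ∧ dz gives (-2*z) dx ∧ dy ∧ dz
  d(2*w*x + 2*x*z + 2*y*z) includes (∂/∂w)(2*w*x + 2*x*z + 2*y*z) dw = (2*x) dw, which multiplied by dx ∧ dz gives (2*x) dx ∧ dz ∧ dw
  d(-3*w*z) includes (∂/∂z)(-3*w*z) dz = (-3*w) dz, which multiplied by dx ∧ dw gives (3*w) dx ∧ dz ∧ dw
  d(x*(w - x)) includes (∂/∂x)(x*(w - x)) dx = (w - 2*x) dx, which multiplied by dy ∧ dw gives (w - 2*x) dx ∧ dy ∧ dw
  d(w*(w - 2*y)) includes (∂/∂y)(w*(w - 2*y)) dy = (-2*w) dy, which multiplied by dz ∧ dw gives (-2*w) dy ∧ dz ∧ dw
Collecting like 3-forms: d(omega) = (-2*z) dx ∧ dy ∧ dz + (3*w + 2*x) dx ∧ dz ∧ dw + (w - 2*x) dx ∧ dy ∧ dw + (-2*w) dy ∧ dz ∧ dw.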